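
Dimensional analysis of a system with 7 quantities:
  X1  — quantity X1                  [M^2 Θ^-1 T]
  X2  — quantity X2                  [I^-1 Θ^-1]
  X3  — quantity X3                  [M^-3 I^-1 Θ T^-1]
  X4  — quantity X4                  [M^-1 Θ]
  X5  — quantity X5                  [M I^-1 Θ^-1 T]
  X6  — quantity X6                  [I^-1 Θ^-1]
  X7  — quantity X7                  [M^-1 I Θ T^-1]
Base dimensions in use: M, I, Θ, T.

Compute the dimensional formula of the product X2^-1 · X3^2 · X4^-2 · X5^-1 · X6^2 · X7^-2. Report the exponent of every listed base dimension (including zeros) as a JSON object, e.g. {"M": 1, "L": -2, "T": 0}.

Exponent matrix [M,I,Θ,T] × [X1,X2,X3,X4,X5,X6,X7]:
  M: [ 2  0 -3 -1  1  0 -1]
  I: [ 0 -1 -1  0 -1 -1  1]
  Θ: [-1 -1  1  1 -1 -1  1]
  T: [ 1  0 -1  0  1  0 -1]
  [M]: (-1)·0+(2)·-3+(-2)·-1+(-1)·1+(2)·0+(-2)·-1 = -3
  [I]: (-1)·-1+(2)·-1+(-2)·0+(-1)·-1+(2)·-1+(-2)·1 = -4
  [Θ]: (-1)·-1+(2)·1+(-2)·1+(-1)·-1+(2)·-1+(-2)·1 = -2
  [T]: (-1)·0+(2)·-1+(-2)·0+(-1)·1+(2)·0+(-2)·-1 = -1
⇒ M^-3 I^-4 Θ^-2 T^-1

{"M": -3, "I": -4, "Θ": -2, "T": -1}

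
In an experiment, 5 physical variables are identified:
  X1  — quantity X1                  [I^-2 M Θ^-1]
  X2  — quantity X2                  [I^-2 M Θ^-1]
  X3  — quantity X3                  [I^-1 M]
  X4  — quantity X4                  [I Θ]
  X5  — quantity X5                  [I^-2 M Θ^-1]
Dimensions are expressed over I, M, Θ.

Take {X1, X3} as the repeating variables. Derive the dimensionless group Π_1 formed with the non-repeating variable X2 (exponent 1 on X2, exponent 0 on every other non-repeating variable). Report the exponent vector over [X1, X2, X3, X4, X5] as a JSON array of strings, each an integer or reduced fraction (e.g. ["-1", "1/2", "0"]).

Dimensional matrix (I×M×Θ by X1×X2×X3×X4×X5):
  I: [-2 -2 -1  1 -2]
  M: [ 1  1  1  0  1]
  Θ: [-1 -1  0  1 -1]
Row reduction gives pivot columns X1,X3; rank = 2
Repeat: X1,X3; free: X2,X4,X5
RREF:
  r0: [   1    1    0   -1    1]
  r1: [   0    0    1    1    0]
  r2: [   0    0    0    0    0]
Fix exponent of X2 at 1, X4 at 0, X5 at 0; solve each RREF row for its pivot's exponent:
  r0: exp(X1) + (1)·1 = 0 ⇒ exp(X1) = -1
  r1: exp(X3) + (0)·1 = 0 ⇒ exp(X3) = 0
Π_1 = X1^-1 · X2

["-1", "1", "0", "0", "0"]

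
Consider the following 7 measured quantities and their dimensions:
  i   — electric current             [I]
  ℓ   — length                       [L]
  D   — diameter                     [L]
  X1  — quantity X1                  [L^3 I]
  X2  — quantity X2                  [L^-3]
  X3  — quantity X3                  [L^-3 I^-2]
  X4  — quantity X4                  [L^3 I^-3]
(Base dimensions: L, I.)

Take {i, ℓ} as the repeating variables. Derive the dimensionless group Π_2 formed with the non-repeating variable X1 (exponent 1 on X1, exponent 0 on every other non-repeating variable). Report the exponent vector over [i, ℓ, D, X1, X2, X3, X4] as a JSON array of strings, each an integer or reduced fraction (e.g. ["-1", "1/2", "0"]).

Exponent matrix [L,I] × [i,ℓ,D,X1,X2,X3,X4]:
  L: [ 0  1  1  3 -3 -3  3]
  I: [ 1  0  0  1  0 -2 -3]
Row reduction gives pivot columns i,ℓ; rank = 2
Repeat: i,ℓ; free: D,X1,X2,X3,X4
RREF:
  r0: [   1    0    0    1    0   -2   -3]
  r1: [   0    1    1    3   -3   -3    3]
Fix exponent of X1 at 1, D at 0, X2 at 0, X3 at 0, X4 at 0; solve each RREF row for its pivot's exponent:
  r0: exp(i) + (1)·1 = 0 ⇒ exp(i) = -1
  r1: exp(ℓ) + (3)·1 = 0 ⇒ exp(ℓ) = -3
Π_2 = i^-1 · ℓ^-3 · X1

["-1", "-3", "0", "1", "0", "0", "0"]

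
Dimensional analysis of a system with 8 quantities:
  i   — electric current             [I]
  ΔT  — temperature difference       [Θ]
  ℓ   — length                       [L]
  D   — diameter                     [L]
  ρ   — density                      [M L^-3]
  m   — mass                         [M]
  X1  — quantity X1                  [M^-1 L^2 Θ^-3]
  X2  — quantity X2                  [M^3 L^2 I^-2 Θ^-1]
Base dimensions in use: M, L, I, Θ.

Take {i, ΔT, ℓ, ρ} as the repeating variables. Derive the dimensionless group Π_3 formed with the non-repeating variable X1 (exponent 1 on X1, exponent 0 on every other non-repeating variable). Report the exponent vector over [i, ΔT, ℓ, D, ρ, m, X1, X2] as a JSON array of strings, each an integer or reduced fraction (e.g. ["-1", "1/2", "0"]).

["0", "3", "1", "0", "1", "0", "1", "0"]

Exponent matrix [M,L,I,Θ] × [i,ΔT,ℓ,D,ρ,m,X1,X2]:
  M: [ 0  0  0  0  1  1 -1  3]
  L: [ 0  0  1  1 -3  0  2  2]
  I: [ 1  0  0  0  0  0  0 -2]
  Θ: [ 0  1  0  0  0  0 -3 -1]
Row reduction gives pivot columns i,ΔT,ℓ,ρ; rank = 4
Pivot set = {i,ΔT,ℓ,ρ}, free = {D,m,X1,X2}
RREF:
  r0: [   1    0    0    0    0    0    0   -2]
  r1: [   0    1    0    0    0    0   -3   -1]
  r2: [   0    0    1    1    0    3   -1   11]
  r3: [   0    0    0    0    1    1   -1    3]
Fix exponent of X1 at 1, D at 0, m at 0, X2 at 0; solve each RREF row for its pivot's exponent:
  r0: exp(i) + (0)·1 = 0 ⇒ exp(i) = 0
  r1: exp(ΔT) + (-3)·1 = 0 ⇒ exp(ΔT) = 3
  r2: exp(ℓ) + (-1)·1 = 0 ⇒ exp(ℓ) = 1
  r3: exp(ρ) + (-1)·1 = 0 ⇒ exp(ρ) = 1
Π_3 = ΔT^3 · ℓ · ρ · X1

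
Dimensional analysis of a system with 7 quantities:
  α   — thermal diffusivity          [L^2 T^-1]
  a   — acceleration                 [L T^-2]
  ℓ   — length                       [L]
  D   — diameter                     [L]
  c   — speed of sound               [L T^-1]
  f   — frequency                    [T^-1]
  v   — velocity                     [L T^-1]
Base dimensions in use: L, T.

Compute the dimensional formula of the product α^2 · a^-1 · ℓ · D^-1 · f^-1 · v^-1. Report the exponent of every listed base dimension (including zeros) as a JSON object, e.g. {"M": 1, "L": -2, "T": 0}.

Dimensional matrix (L×T by α×a×ℓ×D×c×f×v):
  L: [ 2  1  1  1  1  0  1]
  T: [-1 -2  0  0 -1 -1 -1]
  [L]: (2)·2+(-1)·1+(1)·1+(-1)·1+(-1)·0+(-1)·1 = 2
  [T]: (2)·-1+(-1)·-2+(1)·0+(-1)·0+(-1)·-1+(-1)·-1 = 2
⇒ L^2 T^2

{"L": 2, "T": 2}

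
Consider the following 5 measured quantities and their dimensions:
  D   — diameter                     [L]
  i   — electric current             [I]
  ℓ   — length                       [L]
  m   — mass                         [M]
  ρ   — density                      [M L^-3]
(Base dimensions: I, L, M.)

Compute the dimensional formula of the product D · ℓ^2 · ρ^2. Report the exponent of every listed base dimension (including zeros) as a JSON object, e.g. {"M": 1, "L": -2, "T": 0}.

Dimensional matrix (I×L×M by D×i×ℓ×m×ρ):
  I: [ 0  1  0  0  0]
  L: [ 1  0  1  0 -3]
  M: [ 0  0  0  1  1]
  [I]: (1)·0+(2)·0+(2)·0 = 0
  [L]: (1)·1+(2)·1+(2)·-3 = -3
  [M]: (1)·0+(2)·0+(2)·1 = 2
⇒ L^-3 M^2

{"I": 0, "L": -3, "M": 2}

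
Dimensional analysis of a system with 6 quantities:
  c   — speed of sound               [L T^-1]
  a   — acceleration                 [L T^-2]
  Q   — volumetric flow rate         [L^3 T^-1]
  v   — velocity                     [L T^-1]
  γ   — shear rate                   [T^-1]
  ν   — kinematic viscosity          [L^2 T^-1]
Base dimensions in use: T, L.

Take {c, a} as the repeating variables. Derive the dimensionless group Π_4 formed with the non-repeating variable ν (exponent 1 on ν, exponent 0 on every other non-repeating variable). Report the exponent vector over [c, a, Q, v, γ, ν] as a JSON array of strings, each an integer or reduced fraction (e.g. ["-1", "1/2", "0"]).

Exponent matrix [T,L] × [c,a,Q,v,γ,ν]:
  T: [-1 -2 -1 -1 -1 -1]
  L: [ 1  1  3  1  0  2]
Echelon form has 2 nonzero rows (pivots: c,a)
Pivot set = {c,a}, free = {Q,v,γ,ν}
RREF:
  r0: [   1    0    5    1   -1    3]
  r1: [   0    1   -2    0    1   -1]
Fix exponent of ν at 1, Q at 0, v at 0, γ at 0; solve each RREF row for its pivot's exponent:
  r0: exp(c) + (3)·1 = 0 ⇒ exp(c) = -3
  r1: exp(a) + (-1)·1 = 0 ⇒ exp(a) = 1
Π_4 = c^-3 · a · ν

["-3", "1", "0", "0", "0", "1"]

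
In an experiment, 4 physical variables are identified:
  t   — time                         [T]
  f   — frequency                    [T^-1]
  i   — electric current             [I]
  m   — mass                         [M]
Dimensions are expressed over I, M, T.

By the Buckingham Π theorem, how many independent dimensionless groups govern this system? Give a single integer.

Write exponents as rows I,M,T / cols t,f,i,m:
  I: [ 0  0  1  0]
  M: [ 0  0  0  1]
  T: [ 1 -1  0  0]
RREF → pivots at {t,i,m} ⇒ r = 3
4 vars − rank 3 = 1 Π group

1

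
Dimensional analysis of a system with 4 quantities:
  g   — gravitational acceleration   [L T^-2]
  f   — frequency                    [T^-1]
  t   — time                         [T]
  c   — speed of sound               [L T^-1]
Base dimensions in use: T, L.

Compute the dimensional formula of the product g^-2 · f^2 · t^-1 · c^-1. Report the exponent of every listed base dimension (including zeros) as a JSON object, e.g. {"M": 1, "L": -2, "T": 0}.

Write exponents as rows T,L / cols g,f,t,c:
  T: [-2 -1  1 -1]
  L: [ 1  0  0  1]
  [T]: (-2)·-2+(2)·-1+(-1)·1+(-1)·-1 = 2
  [L]: (-2)·1+(2)·0+(-1)·0+(-1)·1 = -3
⇒ T^2 L^-3

{"T": 2, "L": -3}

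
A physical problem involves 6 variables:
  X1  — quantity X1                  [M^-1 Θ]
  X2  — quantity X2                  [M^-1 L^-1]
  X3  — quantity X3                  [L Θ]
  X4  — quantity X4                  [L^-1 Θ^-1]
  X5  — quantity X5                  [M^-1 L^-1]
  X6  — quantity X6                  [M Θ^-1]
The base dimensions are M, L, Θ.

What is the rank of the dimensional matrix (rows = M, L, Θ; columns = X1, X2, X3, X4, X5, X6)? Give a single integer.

Exponent matrix [M,L,Θ] × [X1,X2,X3,X4,X5,X6]:
  M: [-1 -1  0  0 -1  1]
  L: [ 0 -1  1 -1 -1  0]
  Θ: [ 1  0  1 -1  0 -1]
RREF → pivots at {X1,X2} ⇒ r = 2

2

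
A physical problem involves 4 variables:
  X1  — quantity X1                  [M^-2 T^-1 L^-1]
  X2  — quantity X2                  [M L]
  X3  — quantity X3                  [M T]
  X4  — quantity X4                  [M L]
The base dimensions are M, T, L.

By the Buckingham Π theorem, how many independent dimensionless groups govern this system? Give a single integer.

Write exponents as rows M,T,L / cols X1,X2,X3,X4:
  M: [-2  1  1  1]
  T: [-1  0  1  0]
  L: [-1  1  0  1]
Echelon form has 2 nonzero rows (pivots: X1,X2)
4 vars − rank 2 = 2 Π groups

2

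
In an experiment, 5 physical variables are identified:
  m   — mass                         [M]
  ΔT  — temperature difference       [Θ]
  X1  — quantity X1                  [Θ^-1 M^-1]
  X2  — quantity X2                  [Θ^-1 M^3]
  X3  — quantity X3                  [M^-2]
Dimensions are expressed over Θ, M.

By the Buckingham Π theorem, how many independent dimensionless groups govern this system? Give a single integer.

3

Dimensional matrix (Θ×M by m×ΔT×X1×X2×X3):
  Θ: [ 0  1 -1 -1  0]
  M: [ 1  0 -1  3 -2]
RREF → pivots at {m,ΔT} ⇒ r = 2
5 vars − rank 2 = 3 Π groups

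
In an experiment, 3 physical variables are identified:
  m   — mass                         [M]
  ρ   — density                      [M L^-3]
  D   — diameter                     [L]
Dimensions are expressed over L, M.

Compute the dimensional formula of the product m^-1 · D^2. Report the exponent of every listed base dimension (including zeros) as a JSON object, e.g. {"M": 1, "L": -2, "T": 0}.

Exponent matrix [L,M] × [m,ρ,D]:
  L: [ 0 -3  1]
  M: [ 1  1  0]
  [L]: (-1)·0+(2)·1 = 2
  [M]: (-1)·1+(2)·0 = -1
⇒ L^2 M^-1

{"L": 2, "M": -1}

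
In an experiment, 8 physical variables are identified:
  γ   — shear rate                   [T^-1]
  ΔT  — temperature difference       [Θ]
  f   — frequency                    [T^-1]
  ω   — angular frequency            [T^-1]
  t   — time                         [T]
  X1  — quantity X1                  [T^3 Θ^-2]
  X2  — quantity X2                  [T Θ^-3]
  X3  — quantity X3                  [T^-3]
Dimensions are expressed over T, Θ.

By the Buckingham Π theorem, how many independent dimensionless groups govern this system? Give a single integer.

6

Write exponents as rows T,Θ / cols γ,ΔT,f,ω,t,X1,X2,X3:
  T: [-1  0 -1 -1  1  3  1 -3]
  Θ: [ 0  1  0  0  0 -2 -3  0]
Row reduction gives pivot columns γ,ΔT; rank = 2
n=8, r=2 ⇒ 6 dimensionless groups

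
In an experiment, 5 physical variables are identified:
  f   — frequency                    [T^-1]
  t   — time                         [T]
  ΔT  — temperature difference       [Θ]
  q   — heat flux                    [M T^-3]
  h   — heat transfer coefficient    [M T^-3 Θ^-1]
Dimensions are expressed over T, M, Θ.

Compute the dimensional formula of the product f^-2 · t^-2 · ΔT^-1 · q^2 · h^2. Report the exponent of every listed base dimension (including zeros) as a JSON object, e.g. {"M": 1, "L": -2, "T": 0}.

Exponent matrix [T,M,Θ] × [f,t,ΔT,q,h]:
  T: [-1  1  0 -3 -3]
  M: [ 0  0  0  1  1]
  Θ: [ 0  0  1  0 -1]
  [T]: (-2)·-1+(-2)·1+(-1)·0+(2)·-3+(2)·-3 = -12
  [M]: (-2)·0+(-2)·0+(-1)·0+(2)·1+(2)·1 = 4
  [Θ]: (-2)·0+(-2)·0+(-1)·1+(2)·0+(2)·-1 = -3
⇒ T^-12 M^4 Θ^-3

{"T": -12, "M": 4, "Θ": -3}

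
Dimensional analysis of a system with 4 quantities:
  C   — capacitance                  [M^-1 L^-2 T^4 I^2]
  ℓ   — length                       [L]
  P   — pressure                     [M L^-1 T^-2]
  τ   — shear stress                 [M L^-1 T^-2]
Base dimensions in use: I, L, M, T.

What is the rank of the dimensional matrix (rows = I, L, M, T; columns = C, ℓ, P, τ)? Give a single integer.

Write exponents as rows I,L,M,T / cols C,ℓ,P,τ:
  I: [ 2  0  0  0]
  L: [-2  1 -1 -1]
  M: [-1  0  1  1]
  T: [ 4  0 -2 -2]
RREF → pivots at {C,ℓ,P} ⇒ r = 3

3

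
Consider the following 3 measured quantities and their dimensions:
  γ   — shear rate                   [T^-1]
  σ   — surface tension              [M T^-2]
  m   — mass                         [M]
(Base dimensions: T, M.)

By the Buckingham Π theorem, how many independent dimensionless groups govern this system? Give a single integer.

1

Exponent matrix [T,M] × [γ,σ,m]:
  T: [-1 -2  0]
  M: [ 0  1  1]
RREF → pivots at {γ,σ} ⇒ r = 2
Π count = n − r = 3 − 2 = 1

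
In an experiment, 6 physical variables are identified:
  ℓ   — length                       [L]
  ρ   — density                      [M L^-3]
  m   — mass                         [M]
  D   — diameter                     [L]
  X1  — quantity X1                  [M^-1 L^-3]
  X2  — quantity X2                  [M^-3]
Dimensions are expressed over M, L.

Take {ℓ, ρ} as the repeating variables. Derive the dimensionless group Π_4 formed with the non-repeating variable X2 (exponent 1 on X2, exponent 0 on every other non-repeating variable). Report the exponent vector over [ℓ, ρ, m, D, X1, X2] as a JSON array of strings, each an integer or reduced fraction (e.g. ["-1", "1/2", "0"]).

Dimensional matrix (M×L by ℓ×ρ×m×D×X1×X2):
  M: [ 0  1  1  0 -1 -3]
  L: [ 1 -3  0  1 -3  0]
Row reduction gives pivot columns ℓ,ρ; rank = 2
Pivot set = {ℓ,ρ}, free = {m,D,X1,X2}
RREF:
  r0: [   1    0    3    1   -6   -9]
  r1: [   0    1    1    0   -1   -3]
Fix exponent of X2 at 1, m at 0, D at 0, X1 at 0; solve each RREF row for its pivot's exponent:
  r0: exp(ℓ) + (-9)·1 = 0 ⇒ exp(ℓ) = 9
  r1: exp(ρ) + (-3)·1 = 0 ⇒ exp(ρ) = 3
Π_4 = ℓ^9 · ρ^3 · X2

["9", "3", "0", "0", "0", "1"]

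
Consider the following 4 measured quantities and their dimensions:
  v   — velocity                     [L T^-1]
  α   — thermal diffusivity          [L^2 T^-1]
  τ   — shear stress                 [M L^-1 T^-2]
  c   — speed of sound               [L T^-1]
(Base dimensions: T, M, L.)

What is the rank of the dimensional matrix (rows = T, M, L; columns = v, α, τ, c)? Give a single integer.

Dimensional matrix (T×M×L by v×α×τ×c):
  T: [-1 -1 -2 -1]
  M: [ 0  0  1  0]
  L: [ 1  2 -1  1]
Row reduction gives pivot columns v,α,τ; rank = 3

3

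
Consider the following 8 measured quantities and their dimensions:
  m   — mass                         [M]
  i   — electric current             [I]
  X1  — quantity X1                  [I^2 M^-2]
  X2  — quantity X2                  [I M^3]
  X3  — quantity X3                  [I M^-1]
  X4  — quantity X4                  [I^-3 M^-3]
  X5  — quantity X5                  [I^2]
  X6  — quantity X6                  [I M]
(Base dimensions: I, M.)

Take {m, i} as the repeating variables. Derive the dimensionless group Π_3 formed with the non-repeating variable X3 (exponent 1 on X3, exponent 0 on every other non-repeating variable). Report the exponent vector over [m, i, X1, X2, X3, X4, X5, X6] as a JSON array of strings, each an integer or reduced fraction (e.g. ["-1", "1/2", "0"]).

["1", "-1", "0", "0", "1", "0", "0", "0"]

Dimensional matrix (I×M by m×i×X1×X2×X3×X4×X5×X6):
  I: [ 0  1  2  1  1 -3  2  1]
  M: [ 1  0 -2  3 -1 -3  0  1]
Row reduction gives pivot columns m,i; rank = 2
Pivot set = {m,i}, free = {X1,X2,X3,X4,X5,X6}
RREF:
  r0: [   1    0   -2    3   -1   -3    0    1]
  r1: [   0    1    2    1    1   -3    2    1]
Fix exponent of X3 at 1, X1 at 0, X2 at 0, X4 at 0, X5 at 0, X6 at 0; solve each RREF row for its pivot's exponent:
  r0: exp(m) + (-1)·1 = 0 ⇒ exp(m) = 1
  r1: exp(i) + (1)·1 = 0 ⇒ exp(i) = -1
Π_3 = m · i^-1 · X3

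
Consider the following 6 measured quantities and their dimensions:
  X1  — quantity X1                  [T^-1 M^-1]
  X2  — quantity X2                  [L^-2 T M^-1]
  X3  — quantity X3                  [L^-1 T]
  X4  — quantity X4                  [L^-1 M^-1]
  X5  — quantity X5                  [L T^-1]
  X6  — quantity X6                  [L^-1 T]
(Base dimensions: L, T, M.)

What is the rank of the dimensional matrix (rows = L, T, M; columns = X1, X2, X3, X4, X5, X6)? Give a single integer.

2

Write exponents as rows L,T,M / cols X1,X2,X3,X4,X5,X6:
  L: [ 0 -2 -1 -1  1 -1]
  T: [-1  1  1  0 -1  1]
  M: [-1 -1  0 -1  0  0]
Echelon form has 2 nonzero rows (pivots: X1,X2)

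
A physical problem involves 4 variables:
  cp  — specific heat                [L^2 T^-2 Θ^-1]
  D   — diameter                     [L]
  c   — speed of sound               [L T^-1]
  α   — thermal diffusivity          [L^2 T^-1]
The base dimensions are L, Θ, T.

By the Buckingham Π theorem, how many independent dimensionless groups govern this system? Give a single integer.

Write exponents as rows L,Θ,T / cols cp,D,c,α:
  L: [ 2  1  1  2]
  Θ: [-1  0  0  0]
  T: [-2  0 -1 -1]
Echelon form has 3 nonzero rows (pivots: cp,D,c)
4 vars − rank 3 = 1 Π group

1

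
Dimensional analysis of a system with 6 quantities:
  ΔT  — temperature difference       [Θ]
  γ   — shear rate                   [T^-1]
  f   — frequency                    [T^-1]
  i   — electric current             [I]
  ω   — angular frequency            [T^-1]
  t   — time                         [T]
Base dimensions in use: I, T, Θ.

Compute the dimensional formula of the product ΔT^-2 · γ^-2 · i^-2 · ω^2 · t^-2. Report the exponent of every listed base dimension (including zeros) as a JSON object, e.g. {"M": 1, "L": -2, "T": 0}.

{"I": -2, "T": -2, "Θ": -2}

Write exponents as rows I,T,Θ / cols ΔT,γ,f,i,ω,t:
  I: [ 0  0  0  1  0  0]
  T: [ 0 -1 -1  0 -1  1]
  Θ: [ 1  0  0  0  0  0]
  [I]: (-2)·0+(-2)·0+(-2)·1+(2)·0+(-2)·0 = -2
  [T]: (-2)·0+(-2)·-1+(-2)·0+(2)·-1+(-2)·1 = -2
  [Θ]: (-2)·1+(-2)·0+(-2)·0+(2)·0+(-2)·0 = -2
⇒ I^-2 T^-2 Θ^-2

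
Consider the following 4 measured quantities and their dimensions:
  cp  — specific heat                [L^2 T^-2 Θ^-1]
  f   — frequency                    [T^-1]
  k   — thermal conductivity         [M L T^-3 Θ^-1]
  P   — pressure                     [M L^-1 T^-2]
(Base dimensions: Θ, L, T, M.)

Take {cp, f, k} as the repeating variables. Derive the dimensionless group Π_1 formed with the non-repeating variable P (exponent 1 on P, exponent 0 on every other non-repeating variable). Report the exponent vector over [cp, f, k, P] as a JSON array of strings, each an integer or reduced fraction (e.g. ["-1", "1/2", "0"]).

["1", "-1", "-1", "1"]

Write exponents as rows Θ,L,T,M / cols cp,f,k,P:
  Θ: [-1  0 -1  0]
  L: [ 2  0  1 -1]
  T: [-2 -1 -3 -2]
  M: [ 0  0  1  1]
RREF → pivots at {cp,f,k} ⇒ r = 3
Pivot set = {cp,f,k}, free = {P}
RREF:
  r0: [   1    0    0   -1]
  r1: [   0    1    0    1]
  r2: [   0    0    1    1]
  r3: [   0    0    0    0]
Fix exponent of P at 1; solve each RREF row for its pivot's exponent:
  r0: exp(cp) + (-1)·1 = 0 ⇒ exp(cp) = 1
  r1: exp(f) + (1)·1 = 0 ⇒ exp(f) = -1
  r2: exp(k) + (1)·1 = 0 ⇒ exp(k) = -1
Π_1 = cp · f^-1 · k^-1 · P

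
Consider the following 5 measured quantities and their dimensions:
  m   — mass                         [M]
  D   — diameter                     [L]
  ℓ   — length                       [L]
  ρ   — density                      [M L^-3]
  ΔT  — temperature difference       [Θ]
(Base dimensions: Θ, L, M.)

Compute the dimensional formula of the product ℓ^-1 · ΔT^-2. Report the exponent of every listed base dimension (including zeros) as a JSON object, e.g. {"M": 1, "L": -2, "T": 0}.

{"Θ": -2, "L": -1, "M": 0}

Dimensional matrix (Θ×L×M by m×D×ℓ×ρ×ΔT):
  Θ: [ 0  0  0  0  1]
  L: [ 0  1  1 -3  0]
  M: [ 1  0  0  1  0]
  [Θ]: (-1)·0+(-2)·1 = -2
  [L]: (-1)·1+(-2)·0 = -1
  [M]: (-1)·0+(-2)·0 = 0
⇒ Θ^-2 L^-1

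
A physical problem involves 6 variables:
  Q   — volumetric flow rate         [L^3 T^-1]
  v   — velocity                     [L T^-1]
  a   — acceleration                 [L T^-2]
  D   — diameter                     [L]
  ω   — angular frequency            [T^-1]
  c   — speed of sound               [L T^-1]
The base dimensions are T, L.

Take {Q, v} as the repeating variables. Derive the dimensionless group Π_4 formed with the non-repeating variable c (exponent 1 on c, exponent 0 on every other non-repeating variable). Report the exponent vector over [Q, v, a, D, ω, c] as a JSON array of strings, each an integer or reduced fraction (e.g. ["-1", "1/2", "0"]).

Write exponents as rows T,L / cols Q,v,a,D,ω,c:
  T: [-1 -1 -2  0 -1 -1]
  L: [ 3  1  1  1  0  1]
Echelon form has 2 nonzero rows (pivots: Q,v)
Repeat: Q,v; free: a,D,ω,c
RREF:
  r0: [   1    0 -1/2  1/2 -1/2    0]
  r1: [   0    1  5/2 -1/2  3/2    1]
Fix exponent of c at 1, a at 0, D at 0, ω at 0; solve each RREF row for its pivot's exponent:
  r0: exp(Q) + (0)·1 = 0 ⇒ exp(Q) = 0
  r1: exp(v) + (1)·1 = 0 ⇒ exp(v) = -1
Π_4 = v^-1 · c

["0", "-1", "0", "0", "0", "1"]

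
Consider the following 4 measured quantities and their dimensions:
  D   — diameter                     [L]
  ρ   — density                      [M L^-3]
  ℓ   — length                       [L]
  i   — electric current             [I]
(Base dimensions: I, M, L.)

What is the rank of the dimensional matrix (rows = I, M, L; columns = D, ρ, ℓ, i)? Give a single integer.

3

Exponent matrix [I,M,L] × [D,ρ,ℓ,i]:
  I: [ 0  0  0  1]
  M: [ 0  1  0  0]
  L: [ 1 -3  1  0]
Row reduction gives pivot columns D,ρ,i; rank = 3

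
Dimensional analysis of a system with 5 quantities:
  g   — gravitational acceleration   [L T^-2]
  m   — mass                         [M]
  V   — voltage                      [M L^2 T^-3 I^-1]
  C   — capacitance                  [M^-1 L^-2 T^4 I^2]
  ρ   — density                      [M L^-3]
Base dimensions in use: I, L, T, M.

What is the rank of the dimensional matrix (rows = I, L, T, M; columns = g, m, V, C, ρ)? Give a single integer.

Exponent matrix [I,L,T,M] × [g,m,V,C,ρ]:
  I: [ 0  0 -1  2  0]
  L: [ 1  0  2 -2 -3]
  T: [-2  0 -3  4  0]
  M: [ 0  1  1 -1  1]
RREF → pivots at {g,m,V,C} ⇒ r = 4

4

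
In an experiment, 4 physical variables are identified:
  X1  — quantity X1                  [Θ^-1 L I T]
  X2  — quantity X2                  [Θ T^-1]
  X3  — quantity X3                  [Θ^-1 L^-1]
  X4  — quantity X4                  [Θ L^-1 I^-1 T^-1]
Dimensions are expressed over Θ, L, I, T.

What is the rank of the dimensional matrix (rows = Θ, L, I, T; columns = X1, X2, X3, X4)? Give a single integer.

3

Write exponents as rows Θ,L,I,T / cols X1,X2,X3,X4:
  Θ: [-1  1 -1  1]
  L: [ 1  0 -1 -1]
  I: [ 1  0  0 -1]
  T: [ 1 -1  0 -1]
RREF → pivots at {X1,X2,X3} ⇒ r = 3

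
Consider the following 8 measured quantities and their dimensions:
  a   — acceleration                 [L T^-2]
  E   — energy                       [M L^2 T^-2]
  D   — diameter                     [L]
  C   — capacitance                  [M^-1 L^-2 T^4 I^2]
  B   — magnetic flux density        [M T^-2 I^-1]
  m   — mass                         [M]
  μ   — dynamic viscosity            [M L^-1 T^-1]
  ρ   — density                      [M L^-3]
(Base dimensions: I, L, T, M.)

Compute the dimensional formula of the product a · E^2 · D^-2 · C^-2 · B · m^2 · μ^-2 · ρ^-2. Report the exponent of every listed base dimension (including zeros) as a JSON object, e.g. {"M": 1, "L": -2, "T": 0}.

{"I": -5, "L": 15, "T": -14, "M": 3}

Write exponents as rows I,L,T,M / cols a,E,D,C,B,m,μ,ρ:
  I: [ 0  0  0  2 -1  0  0  0]
  L: [ 1  2  1 -2  0  0 -1 -3]
  T: [-2 -2  0  4 -2  0 -1  0]
  M: [ 0  1  0 -1  1  1  1  1]
  [I]: (1)·0+(2)·0+(-2)·0+(-2)·2+(1)·-1+(2)·0+(-2)·0+(-2)·0 = -5
  [L]: (1)·1+(2)·2+(-2)·1+(-2)·-2+(1)·0+(2)·0+(-2)·-1+(-2)·-3 = 15
  [T]: (1)·-2+(2)·-2+(-2)·0+(-2)·4+(1)·-2+(2)·0+(-2)·-1+(-2)·0 = -14
  [M]: (1)·0+(2)·1+(-2)·0+(-2)·-1+(1)·1+(2)·1+(-2)·1+(-2)·1 = 3
⇒ I^-5 L^15 T^-14 M^3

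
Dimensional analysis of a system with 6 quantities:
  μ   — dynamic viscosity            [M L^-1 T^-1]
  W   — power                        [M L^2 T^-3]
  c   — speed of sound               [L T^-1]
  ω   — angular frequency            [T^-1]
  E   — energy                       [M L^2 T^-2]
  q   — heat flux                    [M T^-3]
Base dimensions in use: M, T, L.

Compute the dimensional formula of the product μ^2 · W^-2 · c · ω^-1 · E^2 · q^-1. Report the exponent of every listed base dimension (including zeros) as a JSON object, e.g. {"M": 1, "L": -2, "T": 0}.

{"M": 1, "T": 3, "L": -1}

Write exponents as rows M,T,L / cols μ,W,c,ω,E,q:
  M: [ 1  1  0  0  1  1]
  T: [-1 -3 -1 -1 -2 -3]
  L: [-1  2  1  0  2  0]
  [M]: (2)·1+(-2)·1+(1)·0+(-1)·0+(2)·1+(-1)·1 = 1
  [T]: (2)·-1+(-2)·-3+(1)·-1+(-1)·-1+(2)·-2+(-1)·-3 = 3
  [L]: (2)·-1+(-2)·2+(1)·1+(-1)·0+(2)·2+(-1)·0 = -1
⇒ M T^3 L^-1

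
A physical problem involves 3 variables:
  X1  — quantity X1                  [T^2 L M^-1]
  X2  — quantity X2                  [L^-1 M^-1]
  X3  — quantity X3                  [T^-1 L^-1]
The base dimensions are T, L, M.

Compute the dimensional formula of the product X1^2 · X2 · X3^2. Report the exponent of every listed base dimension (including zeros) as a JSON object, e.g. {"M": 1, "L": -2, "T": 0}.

{"T": 2, "L": -1, "M": -3}

Write exponents as rows T,L,M / cols X1,X2,X3:
  T: [ 2  0 -1]
  L: [ 1 -1 -1]
  M: [-1 -1  0]
  [T]: (2)·2+(1)·0+(2)·-1 = 2
  [L]: (2)·1+(1)·-1+(2)·-1 = -1
  [M]: (2)·-1+(1)·-1+(2)·0 = -3
⇒ T^2 L^-1 M^-3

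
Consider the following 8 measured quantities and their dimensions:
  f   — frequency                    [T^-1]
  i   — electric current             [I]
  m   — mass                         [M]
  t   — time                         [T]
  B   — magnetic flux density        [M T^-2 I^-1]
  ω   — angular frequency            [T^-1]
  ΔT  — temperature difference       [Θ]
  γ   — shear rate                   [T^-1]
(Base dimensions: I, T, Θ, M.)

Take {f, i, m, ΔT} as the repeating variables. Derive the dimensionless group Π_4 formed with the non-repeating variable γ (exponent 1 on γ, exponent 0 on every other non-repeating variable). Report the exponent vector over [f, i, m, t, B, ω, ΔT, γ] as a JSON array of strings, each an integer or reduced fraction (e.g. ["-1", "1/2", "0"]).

["-1", "0", "0", "0", "0", "0", "0", "1"]

Write exponents as rows I,T,Θ,M / cols f,i,m,t,B,ω,ΔT,γ:
  I: [ 0  1  0  0 -1  0  0  0]
  T: [-1  0  0  1 -2 -1  0 -1]
  Θ: [ 0  0  0  0  0  0  1  0]
  M: [ 0  0  1  0  1  0  0  0]
RREF → pivots at {f,i,m,ΔT} ⇒ r = 4
Pivot set = {f,i,m,ΔT}, free = {t,B,ω,γ}
RREF:
  r0: [   1    0    0   -1    2    1    0    1]
  r1: [   0    1    0    0   -1    0    0    0]
  r2: [   0    0    1    0    1    0    0    0]
  r3: [   0    0    0    0    0    0    1    0]
Fix exponent of γ at 1, t at 0, B at 0, ω at 0; solve each RREF row for its pivot's exponent:
  r0: exp(f) + (1)·1 = 0 ⇒ exp(f) = -1
  r1: exp(i) + (0)·1 = 0 ⇒ exp(i) = 0
  r2: exp(m) + (0)·1 = 0 ⇒ exp(m) = 0
  r3: exp(ΔT) + (0)·1 = 0 ⇒ exp(ΔT) = 0
Π_4 = f^-1 · γ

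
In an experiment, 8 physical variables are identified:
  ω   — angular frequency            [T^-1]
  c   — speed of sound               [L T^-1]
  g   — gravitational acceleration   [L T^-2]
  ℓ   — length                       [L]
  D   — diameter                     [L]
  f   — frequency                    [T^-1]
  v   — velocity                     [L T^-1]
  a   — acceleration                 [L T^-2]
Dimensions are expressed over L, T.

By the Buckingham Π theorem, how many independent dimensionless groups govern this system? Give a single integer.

Write exponents as rows L,T / cols ω,c,g,ℓ,D,f,v,a:
  L: [ 0  1  1  1  1  0  1  1]
  T: [-1 -1 -2  0  0 -1 -1 -2]
Row reduction gives pivot columns ω,c; rank = 2
8 vars − rank 2 = 6 Π groups

6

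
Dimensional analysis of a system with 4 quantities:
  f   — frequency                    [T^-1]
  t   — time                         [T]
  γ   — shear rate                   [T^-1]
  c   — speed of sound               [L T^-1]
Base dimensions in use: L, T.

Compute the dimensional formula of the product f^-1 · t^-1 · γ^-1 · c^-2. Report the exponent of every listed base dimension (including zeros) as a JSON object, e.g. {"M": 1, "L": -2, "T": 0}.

Dimensional matrix (L×T by f×t×γ×c):
  L: [ 0  0  0  1]
  T: [-1  1 -1 -1]
  [L]: (-1)·0+(-1)·0+(-1)·0+(-2)·1 = -2
  [T]: (-1)·-1+(-1)·1+(-1)·-1+(-2)·-1 = 3
⇒ L^-2 T^3

{"L": -2, "T": 3}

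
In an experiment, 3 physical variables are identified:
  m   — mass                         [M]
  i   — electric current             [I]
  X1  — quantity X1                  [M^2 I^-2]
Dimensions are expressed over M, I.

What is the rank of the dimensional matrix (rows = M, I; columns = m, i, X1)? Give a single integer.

Write exponents as rows M,I / cols m,i,X1:
  M: [ 1  0  2]
  I: [ 0  1 -2]
RREF → pivots at {m,i} ⇒ r = 2

2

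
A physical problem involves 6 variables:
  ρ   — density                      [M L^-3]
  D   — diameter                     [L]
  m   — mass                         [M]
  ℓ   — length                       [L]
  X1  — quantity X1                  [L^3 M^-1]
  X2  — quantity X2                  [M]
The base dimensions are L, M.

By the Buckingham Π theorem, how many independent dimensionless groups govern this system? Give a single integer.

Write exponents as rows L,M / cols ρ,D,m,ℓ,X1,X2:
  L: [-3  1  0  1  3  0]
  M: [ 1  0  1  0 -1  1]
RREF → pivots at {ρ,D} ⇒ r = 2
Π count = n − r = 6 − 2 = 4

4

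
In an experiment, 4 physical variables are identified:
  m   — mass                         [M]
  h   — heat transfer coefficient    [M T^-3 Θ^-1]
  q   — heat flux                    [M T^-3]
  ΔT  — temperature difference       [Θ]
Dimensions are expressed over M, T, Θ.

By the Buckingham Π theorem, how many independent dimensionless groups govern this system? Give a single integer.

1

Dimensional matrix (M×T×Θ by m×h×q×ΔT):
  M: [ 1  1  1  0]
  T: [ 0 -3 -3  0]
  Θ: [ 0 -1  0  1]
RREF → pivots at {m,h,q} ⇒ r = 3
Π count = n − r = 4 − 3 = 1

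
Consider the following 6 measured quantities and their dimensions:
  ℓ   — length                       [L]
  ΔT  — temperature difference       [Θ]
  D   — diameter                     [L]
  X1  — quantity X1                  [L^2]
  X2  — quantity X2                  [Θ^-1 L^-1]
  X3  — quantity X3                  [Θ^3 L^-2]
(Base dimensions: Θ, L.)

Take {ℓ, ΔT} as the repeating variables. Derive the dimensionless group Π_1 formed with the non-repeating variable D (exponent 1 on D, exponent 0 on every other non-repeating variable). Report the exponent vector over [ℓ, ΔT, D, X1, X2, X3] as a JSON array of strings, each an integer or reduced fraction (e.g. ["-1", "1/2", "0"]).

Dimensional matrix (Θ×L by ℓ×ΔT×D×X1×X2×X3):
  Θ: [ 0  1  0  0 -1  3]
  L: [ 1  0  1  2 -1 -2]
Row reduction gives pivot columns ℓ,ΔT; rank = 2
Repeat: ℓ,ΔT; free: D,X1,X2,X3
RREF:
  r0: [   1    0    1    2   -1   -2]
  r1: [   0    1    0    0   -1    3]
Fix exponent of D at 1, X1 at 0, X2 at 0, X3 at 0; solve each RREF row for its pivot's exponent:
  r0: exp(ℓ) + (1)·1 = 0 ⇒ exp(ℓ) = -1
  r1: exp(ΔT) + (0)·1 = 0 ⇒ exp(ΔT) = 0
Π_1 = ℓ^-1 · D

["-1", "0", "1", "0", "0", "0"]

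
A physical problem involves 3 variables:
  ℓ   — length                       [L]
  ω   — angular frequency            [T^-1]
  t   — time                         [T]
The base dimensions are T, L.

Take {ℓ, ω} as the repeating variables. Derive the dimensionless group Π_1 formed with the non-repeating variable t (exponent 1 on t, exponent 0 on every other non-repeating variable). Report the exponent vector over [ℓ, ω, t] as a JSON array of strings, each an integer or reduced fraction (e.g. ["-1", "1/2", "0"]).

["0", "1", "1"]

Write exponents as rows T,L / cols ℓ,ω,t:
  T: [ 0 -1  1]
  L: [ 1  0  0]
Echelon form has 2 nonzero rows (pivots: ℓ,ω)
Repeat: ℓ,ω; free: t
RREF:
  r0: [   1    0    0]
  r1: [   0    1   -1]
Fix exponent of t at 1; solve each RREF row for its pivot's exponent:
  r0: exp(ℓ) + (0)·1 = 0 ⇒ exp(ℓ) = 0
  r1: exp(ω) + (-1)·1 = 0 ⇒ exp(ω) = 1
Π_1 = ω · t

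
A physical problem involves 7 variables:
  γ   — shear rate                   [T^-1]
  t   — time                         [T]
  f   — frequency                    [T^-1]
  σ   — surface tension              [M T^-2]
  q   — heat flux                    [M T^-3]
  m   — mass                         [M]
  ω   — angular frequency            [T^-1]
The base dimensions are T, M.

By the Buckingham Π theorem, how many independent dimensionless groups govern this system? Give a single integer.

Write exponents as rows T,M / cols γ,t,f,σ,q,m,ω:
  T: [-1  1 -1 -2 -3  0 -1]
  M: [ 0  0  0  1  1  1  0]
Echelon form has 2 nonzero rows (pivots: γ,σ)
Π count = n − r = 7 − 2 = 5

5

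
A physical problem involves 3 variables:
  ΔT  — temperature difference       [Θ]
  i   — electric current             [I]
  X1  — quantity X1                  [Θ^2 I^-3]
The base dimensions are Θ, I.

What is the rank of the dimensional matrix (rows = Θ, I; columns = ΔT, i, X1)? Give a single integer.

Write exponents as rows Θ,I / cols ΔT,i,X1:
  Θ: [ 1  0  2]
  I: [ 0  1 -3]
Echelon form has 2 nonzero rows (pivots: ΔT,i)

2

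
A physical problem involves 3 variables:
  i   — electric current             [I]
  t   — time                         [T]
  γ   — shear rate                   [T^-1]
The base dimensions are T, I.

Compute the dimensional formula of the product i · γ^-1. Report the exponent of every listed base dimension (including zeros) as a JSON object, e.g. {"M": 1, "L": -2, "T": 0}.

{"T": 1, "I": 1}

Dimensional matrix (T×I by i×t×γ):
  T: [ 0  1 -1]
  I: [ 1  0  0]
  [T]: (1)·0+(-1)·-1 = 1
  [I]: (1)·1+(-1)·0 = 1
⇒ T I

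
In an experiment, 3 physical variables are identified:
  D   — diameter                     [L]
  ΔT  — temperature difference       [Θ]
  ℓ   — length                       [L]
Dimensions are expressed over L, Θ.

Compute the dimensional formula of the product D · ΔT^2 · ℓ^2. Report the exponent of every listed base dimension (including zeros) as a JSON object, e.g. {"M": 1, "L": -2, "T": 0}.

Exponent matrix [L,Θ] × [D,ΔT,ℓ]:
  L: [ 1  0  1]
  Θ: [ 0  1  0]
  [L]: (1)·1+(2)·0+(2)·1 = 3
  [Θ]: (1)·0+(2)·1+(2)·0 = 2
⇒ L^3 Θ^2

{"L": 3, "Θ": 2}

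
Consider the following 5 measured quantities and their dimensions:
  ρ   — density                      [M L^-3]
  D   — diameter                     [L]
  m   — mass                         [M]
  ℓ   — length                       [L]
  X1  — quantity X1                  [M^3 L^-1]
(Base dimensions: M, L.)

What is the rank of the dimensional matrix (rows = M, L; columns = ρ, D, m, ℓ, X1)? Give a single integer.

2

Dimensional matrix (M×L by ρ×D×m×ℓ×X1):
  M: [ 1  0  1  0  3]
  L: [-3  1  0  1 -1]
Echelon form has 2 nonzero rows (pivots: ρ,D)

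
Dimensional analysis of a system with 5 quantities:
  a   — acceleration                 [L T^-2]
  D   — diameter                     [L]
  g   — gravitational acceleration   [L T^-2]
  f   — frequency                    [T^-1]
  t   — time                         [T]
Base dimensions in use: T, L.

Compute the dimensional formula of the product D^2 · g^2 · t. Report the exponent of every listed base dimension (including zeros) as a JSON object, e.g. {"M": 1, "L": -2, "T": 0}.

{"T": -3, "L": 4}

Exponent matrix [T,L] × [a,D,g,f,t]:
  T: [-2  0 -2 -1  1]
  L: [ 1  1  1  0  0]
  [T]: (2)·0+(2)·-2+(1)·1 = -3
  [L]: (2)·1+(2)·1+(1)·0 = 4
⇒ T^-3 L^4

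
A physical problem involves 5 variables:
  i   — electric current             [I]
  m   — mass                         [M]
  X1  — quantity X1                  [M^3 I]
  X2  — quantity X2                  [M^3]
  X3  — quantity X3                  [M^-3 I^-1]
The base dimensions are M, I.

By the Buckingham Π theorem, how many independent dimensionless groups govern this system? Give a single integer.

3

Write exponents as rows M,I / cols i,m,X1,X2,X3:
  M: [ 0  1  3  3 -3]
  I: [ 1  0  1  0 -1]
Echelon form has 2 nonzero rows (pivots: i,m)
n=5, r=2 ⇒ 3 dimensionless groups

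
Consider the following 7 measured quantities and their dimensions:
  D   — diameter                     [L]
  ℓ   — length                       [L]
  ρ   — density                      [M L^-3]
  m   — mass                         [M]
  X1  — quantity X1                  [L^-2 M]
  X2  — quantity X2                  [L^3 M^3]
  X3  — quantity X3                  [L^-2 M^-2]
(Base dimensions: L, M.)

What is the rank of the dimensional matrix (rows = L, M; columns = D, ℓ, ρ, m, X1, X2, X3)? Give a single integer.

Exponent matrix [L,M] × [D,ℓ,ρ,m,X1,X2,X3]:
  L: [ 1  1 -3  0 -2  3 -2]
  M: [ 0  0  1  1  1  3 -2]
Row reduction gives pivot columns D,ρ; rank = 2

2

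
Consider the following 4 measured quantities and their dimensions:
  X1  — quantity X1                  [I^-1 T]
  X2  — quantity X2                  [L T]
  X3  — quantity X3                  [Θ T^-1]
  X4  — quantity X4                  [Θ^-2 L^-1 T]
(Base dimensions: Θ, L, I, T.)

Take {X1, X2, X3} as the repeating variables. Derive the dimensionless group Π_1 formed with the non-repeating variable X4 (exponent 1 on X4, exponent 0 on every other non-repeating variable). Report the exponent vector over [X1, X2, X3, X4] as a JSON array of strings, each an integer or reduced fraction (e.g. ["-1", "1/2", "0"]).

["0", "1", "2", "1"]

Write exponents as rows Θ,L,I,T / cols X1,X2,X3,X4:
  Θ: [ 0  0  1 -2]
  L: [ 0  1  0 -1]
  I: [-1  0  0  0]
  T: [ 1  1 -1  1]
Echelon form has 3 nonzero rows (pivots: X1,X2,X3)
Pivot set = {X1,X2,X3}, free = {X4}
RREF:
  r0: [   1    0    0    0]
  r1: [   0    1    0   -1]
  r2: [   0    0    1   -2]
  r3: [   0    0    0    0]
Fix exponent of X4 at 1; solve each RREF row for its pivot's exponent:
  r0: exp(X1) + (0)·1 = 0 ⇒ exp(X1) = 0
  r1: exp(X2) + (-1)·1 = 0 ⇒ exp(X2) = 1
  r2: exp(X3) + (-2)·1 = 0 ⇒ exp(X3) = 2
Π_1 = X2 · X3^2 · X4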